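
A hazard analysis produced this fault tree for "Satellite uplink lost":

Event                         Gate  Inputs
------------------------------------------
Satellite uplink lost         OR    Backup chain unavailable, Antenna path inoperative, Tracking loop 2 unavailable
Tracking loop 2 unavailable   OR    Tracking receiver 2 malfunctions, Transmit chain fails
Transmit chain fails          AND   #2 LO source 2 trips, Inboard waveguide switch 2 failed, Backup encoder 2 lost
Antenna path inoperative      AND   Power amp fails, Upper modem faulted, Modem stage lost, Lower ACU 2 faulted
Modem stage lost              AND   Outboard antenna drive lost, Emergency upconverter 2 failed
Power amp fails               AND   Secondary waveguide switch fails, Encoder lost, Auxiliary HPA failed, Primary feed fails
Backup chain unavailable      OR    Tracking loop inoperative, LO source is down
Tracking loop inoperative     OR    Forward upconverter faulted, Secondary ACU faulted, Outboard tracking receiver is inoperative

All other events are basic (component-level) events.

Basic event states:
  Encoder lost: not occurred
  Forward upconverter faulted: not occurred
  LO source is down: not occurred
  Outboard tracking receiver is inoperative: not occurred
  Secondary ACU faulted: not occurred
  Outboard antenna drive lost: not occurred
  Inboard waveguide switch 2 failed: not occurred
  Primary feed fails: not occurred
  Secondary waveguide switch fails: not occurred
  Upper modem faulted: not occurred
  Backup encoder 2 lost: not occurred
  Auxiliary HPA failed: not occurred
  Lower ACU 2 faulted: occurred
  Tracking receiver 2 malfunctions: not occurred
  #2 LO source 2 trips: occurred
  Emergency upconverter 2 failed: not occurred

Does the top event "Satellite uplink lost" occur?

No

Tracking loop inoperative [OR]: Forward upconverter faulted=not, Secondary ACU faulted=not, Outboard tracking receiver is inoperative=not → no input occurs → does not occur.
Backup chain unavailable [OR]: Tracking loop inoperative=not, LO source is down=not → no input occurs → does not occur.
Power amp fails [AND]: Secondary waveguide switch fails=not, Encoder lost=not, Auxiliary HPA failed=not, Primary feed fails=not → not all inputs occur → does not occur.
Modem stage lost [AND]: Outboard antenna drive lost=not, Emergency upconverter 2 failed=not → not all inputs occur → does not occur.
Antenna path inoperative [AND]: Power amp fails=not, Upper modem faulted=not, Modem stage lost=not, Lower ACU 2 faulted=occurs → not all inputs occur → does not occur.
Transmit chain fails [AND]: #2 LO source 2 trips=occurs, Inboard waveguide switch 2 failed=not, Backup encoder 2 lost=not → not all inputs occur → does not occur.
Tracking loop 2 unavailable [OR]: Tracking receiver 2 malfunctions=not, Transmit chain fails=not → no input occurs → does not occur.
Satellite uplink lost [OR]: Backup chain unavailable=not, Antenna path inoperative=not, Tracking loop 2 unavailable=not → no input occurs → does not occur.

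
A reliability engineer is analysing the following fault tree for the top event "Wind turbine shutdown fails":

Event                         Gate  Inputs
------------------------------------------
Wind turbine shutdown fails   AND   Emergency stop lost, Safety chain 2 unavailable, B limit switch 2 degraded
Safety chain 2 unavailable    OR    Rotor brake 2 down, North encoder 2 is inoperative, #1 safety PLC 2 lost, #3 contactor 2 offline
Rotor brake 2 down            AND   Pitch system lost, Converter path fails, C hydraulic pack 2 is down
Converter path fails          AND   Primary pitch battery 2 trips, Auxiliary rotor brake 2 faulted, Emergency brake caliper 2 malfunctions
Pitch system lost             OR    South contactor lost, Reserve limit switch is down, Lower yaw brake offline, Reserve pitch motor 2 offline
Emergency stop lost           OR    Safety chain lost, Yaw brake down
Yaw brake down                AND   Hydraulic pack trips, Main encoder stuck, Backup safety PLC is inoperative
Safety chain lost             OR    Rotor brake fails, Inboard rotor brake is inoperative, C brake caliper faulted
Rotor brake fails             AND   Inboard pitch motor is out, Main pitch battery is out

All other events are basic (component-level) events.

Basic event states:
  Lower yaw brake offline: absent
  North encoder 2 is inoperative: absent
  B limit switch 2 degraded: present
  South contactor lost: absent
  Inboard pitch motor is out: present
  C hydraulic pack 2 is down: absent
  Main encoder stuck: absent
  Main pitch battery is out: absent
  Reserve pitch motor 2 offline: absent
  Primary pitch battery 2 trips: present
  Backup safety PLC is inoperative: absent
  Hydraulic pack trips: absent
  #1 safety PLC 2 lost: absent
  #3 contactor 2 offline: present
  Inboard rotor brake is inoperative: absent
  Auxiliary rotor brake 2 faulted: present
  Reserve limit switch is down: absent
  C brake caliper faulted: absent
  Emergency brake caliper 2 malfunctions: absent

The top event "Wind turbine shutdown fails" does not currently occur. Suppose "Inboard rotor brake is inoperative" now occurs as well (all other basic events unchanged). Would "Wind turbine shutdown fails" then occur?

Counterfactual: set "Inboard rotor brake is inoperative" to occurred.
Rotor brake fails [AND]: Inboard pitch motor is out=occurs, Main pitch battery is out=not → not all inputs occur → does not occur.
Safety chain lost [OR]: Rotor brake fails=not, Inboard rotor brake is inoperative=occurs, C brake caliper faulted=not → at least one input occurs → occurs.
Yaw brake down [AND]: Hydraulic pack trips=not, Main encoder stuck=not, Backup safety PLC is inoperative=not → not all inputs occur → does not occur.
Emergency stop lost [OR]: Safety chain lost=occurs, Yaw brake down=not → at least one input occurs → occurs.
Pitch system lost [OR]: South contactor lost=not, Reserve limit switch is down=not, Lower yaw brake offline=not, Reserve pitch motor 2 offline=not → no input occurs → does not occur.
Converter path fails [AND]: Primary pitch battery 2 trips=occurs, Auxiliary rotor brake 2 faulted=occurs, Emergency brake caliper 2 malfunctions=not → not all inputs occur → does not occur.
Rotor brake 2 down [AND]: Pitch system lost=not, Converter path fails=not, C hydraulic pack 2 is down=not → not all inputs occur → does not occur.
Safety chain 2 unavailable [OR]: Rotor brake 2 down=not, North encoder 2 is inoperative=not, #1 safety PLC 2 lost=not, #3 contactor 2 offline=occurs → at least one input occurs → occurs.
Wind turbine shutdown fails [AND]: Emergency stop lost=occurs, Safety chain 2 unavailable=occurs, B limit switch 2 degraded=occurs → all inputs occur → occurs.

Yes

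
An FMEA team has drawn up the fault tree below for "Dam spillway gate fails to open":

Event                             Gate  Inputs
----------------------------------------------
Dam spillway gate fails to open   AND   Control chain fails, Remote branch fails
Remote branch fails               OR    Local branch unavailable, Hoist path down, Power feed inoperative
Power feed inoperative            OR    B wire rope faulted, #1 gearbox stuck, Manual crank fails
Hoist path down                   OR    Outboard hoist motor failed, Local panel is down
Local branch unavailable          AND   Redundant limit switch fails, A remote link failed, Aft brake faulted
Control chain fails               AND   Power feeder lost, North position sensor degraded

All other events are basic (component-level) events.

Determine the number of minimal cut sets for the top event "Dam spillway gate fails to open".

Control chain fails [AND]: one cut set from each child combined → 1 × 1 = 1 cut set(s).
Local branch unavailable [AND]: one cut set from each child combined → 1 × 1 × 1 = 1 cut set(s).
Hoist path down [OR]: union of children's cut sets → 2 cut set(s).
Power feed inoperative [OR]: union of children's cut sets → 3 cut set(s).
Remote branch fails [OR]: union of children's cut sets → 6 cut set(s).
Dam spillway gate fails to open [AND]: one cut set from each child combined → 1 × 6 = 6 cut set(s).
Minimal cut sets: {A remote link failed, Aft brake faulted, North position sensor degraded, Power feeder lost, Redundant limit switch fails}; {North position sensor degraded, Outboard hoist motor failed, Power feeder lost}; {Local panel is down, North position sensor degraded, Power feeder lost}; {B wire rope faulted, North position sensor degraded, Power feeder lost}; {#1 gearbox stuck, North position sensor degraded, Power feeder lost}; {Manual crank fails, North position sensor degraded, Power feeder lost}.

6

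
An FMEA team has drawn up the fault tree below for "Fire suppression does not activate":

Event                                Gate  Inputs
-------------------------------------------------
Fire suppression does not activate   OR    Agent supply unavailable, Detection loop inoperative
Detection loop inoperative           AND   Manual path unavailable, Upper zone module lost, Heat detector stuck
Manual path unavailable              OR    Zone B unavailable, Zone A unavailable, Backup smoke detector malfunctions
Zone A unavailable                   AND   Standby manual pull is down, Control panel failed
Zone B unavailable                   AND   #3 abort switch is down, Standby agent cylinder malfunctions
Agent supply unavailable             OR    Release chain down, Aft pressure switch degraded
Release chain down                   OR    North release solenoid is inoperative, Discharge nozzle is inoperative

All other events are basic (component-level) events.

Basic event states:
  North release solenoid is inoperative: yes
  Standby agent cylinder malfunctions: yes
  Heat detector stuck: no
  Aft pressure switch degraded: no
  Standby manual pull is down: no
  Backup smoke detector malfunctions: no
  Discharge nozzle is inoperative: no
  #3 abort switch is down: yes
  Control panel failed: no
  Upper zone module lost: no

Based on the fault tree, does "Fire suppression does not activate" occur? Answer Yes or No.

Yes

Release chain down [OR]: North release solenoid is inoperative=occurs, Discharge nozzle is inoperative=not → at least one input occurs → occurs.
Agent supply unavailable [OR]: Release chain down=occurs, Aft pressure switch degraded=not → at least one input occurs → occurs.
Zone B unavailable [AND]: #3 abort switch is down=occurs, Standby agent cylinder malfunctions=occurs → all inputs occur → occurs.
Zone A unavailable [AND]: Standby manual pull is down=not, Control panel failed=not → not all inputs occur → does not occur.
Manual path unavailable [OR]: Zone B unavailable=occurs, Zone A unavailable=not, Backup smoke detector malfunctions=not → at least one input occurs → occurs.
Detection loop inoperative [AND]: Manual path unavailable=occurs, Upper zone module lost=not, Heat detector stuck=not → not all inputs occur → does not occur.
Fire suppression does not activate [OR]: Agent supply unavailable=occurs, Detection loop inoperative=not → at least one input occurs → occurs.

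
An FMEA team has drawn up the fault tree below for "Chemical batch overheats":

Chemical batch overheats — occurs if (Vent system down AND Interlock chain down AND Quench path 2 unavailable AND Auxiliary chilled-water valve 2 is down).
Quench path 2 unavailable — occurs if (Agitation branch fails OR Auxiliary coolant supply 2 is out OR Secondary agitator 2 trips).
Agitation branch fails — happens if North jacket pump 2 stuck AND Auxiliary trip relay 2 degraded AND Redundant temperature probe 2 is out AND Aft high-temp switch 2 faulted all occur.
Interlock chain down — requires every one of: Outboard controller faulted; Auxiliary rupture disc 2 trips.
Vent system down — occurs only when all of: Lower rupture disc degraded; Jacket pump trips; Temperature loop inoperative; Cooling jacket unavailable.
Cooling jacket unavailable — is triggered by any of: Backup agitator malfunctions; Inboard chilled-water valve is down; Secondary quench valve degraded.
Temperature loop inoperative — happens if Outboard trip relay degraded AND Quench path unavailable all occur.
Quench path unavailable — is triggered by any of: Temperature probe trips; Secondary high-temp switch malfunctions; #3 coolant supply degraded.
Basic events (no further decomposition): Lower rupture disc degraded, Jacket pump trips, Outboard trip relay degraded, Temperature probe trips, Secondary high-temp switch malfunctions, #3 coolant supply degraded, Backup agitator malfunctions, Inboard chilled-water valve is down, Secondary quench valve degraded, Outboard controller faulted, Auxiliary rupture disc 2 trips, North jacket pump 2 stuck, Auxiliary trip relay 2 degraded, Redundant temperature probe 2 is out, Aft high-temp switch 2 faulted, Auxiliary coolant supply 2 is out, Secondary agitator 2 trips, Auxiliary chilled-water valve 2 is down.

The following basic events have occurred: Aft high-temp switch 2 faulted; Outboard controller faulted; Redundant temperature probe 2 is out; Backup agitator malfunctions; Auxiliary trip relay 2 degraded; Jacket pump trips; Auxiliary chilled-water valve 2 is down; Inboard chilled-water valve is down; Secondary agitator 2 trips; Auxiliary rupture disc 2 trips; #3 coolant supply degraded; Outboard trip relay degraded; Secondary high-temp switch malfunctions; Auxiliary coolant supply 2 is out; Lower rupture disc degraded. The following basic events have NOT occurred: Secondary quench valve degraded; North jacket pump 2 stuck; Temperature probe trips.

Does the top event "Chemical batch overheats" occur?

Quench path unavailable [OR]: Temperature probe trips=not, Secondary high-temp switch malfunctions=occurs, #3 coolant supply degraded=occurs → at least one input occurs → occurs.
Temperature loop inoperative [AND]: Outboard trip relay degraded=occurs, Quench path unavailable=occurs → all inputs occur → occurs.
Cooling jacket unavailable [OR]: Backup agitator malfunctions=occurs, Inboard chilled-water valve is down=occurs, Secondary quench valve degraded=not → at least one input occurs → occurs.
Vent system down [AND]: Lower rupture disc degraded=occurs, Jacket pump trips=occurs, Temperature loop inoperative=occurs, Cooling jacket unavailable=occurs → all inputs occur → occurs.
Interlock chain down [AND]: Outboard controller faulted=occurs, Auxiliary rupture disc 2 trips=occurs → all inputs occur → occurs.
Agitation branch fails [AND]: North jacket pump 2 stuck=not, Auxiliary trip relay 2 degraded=occurs, Redundant temperature probe 2 is out=occurs, Aft high-temp switch 2 faulted=occurs → not all inputs occur → does not occur.
Quench path 2 unavailable [OR]: Agitation branch fails=not, Auxiliary coolant supply 2 is out=occurs, Secondary agitator 2 trips=occurs → at least one input occurs → occurs.
Chemical batch overheats [AND]: Vent system down=occurs, Interlock chain down=occurs, Quench path 2 unavailable=occurs, Auxiliary chilled-water valve 2 is down=occurs → all inputs occur → occurs.

Yes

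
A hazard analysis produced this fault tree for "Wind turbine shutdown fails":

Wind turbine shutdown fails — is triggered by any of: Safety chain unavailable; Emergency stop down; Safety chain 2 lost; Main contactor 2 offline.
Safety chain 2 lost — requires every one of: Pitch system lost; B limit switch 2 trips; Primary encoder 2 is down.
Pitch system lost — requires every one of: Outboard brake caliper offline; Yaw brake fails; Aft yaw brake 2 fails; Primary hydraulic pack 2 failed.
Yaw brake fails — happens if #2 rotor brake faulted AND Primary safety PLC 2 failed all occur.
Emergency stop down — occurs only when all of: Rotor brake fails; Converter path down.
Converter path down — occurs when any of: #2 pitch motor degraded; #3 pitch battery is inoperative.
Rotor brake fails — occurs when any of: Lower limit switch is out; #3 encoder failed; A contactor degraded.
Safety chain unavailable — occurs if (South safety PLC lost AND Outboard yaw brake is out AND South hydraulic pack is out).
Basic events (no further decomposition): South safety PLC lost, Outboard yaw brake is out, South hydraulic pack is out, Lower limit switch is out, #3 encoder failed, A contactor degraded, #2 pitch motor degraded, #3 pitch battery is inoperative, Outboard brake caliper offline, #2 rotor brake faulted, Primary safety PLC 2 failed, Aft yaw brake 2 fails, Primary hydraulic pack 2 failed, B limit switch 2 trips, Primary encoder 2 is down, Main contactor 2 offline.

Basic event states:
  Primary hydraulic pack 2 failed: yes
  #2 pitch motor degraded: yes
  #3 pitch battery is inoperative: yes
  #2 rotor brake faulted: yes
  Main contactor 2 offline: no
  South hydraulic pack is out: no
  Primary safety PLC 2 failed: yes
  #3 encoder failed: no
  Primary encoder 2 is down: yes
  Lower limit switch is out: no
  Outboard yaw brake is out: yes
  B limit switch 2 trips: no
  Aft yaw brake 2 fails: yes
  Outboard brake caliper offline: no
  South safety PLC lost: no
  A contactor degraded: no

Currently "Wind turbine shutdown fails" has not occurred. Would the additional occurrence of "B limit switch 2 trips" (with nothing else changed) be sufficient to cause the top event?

No

Counterfactual: set "B limit switch 2 trips" to occurred.
Safety chain unavailable [AND]: South safety PLC lost=not, Outboard yaw brake is out=occurs, South hydraulic pack is out=not → not all inputs occur → does not occur.
Rotor brake fails [OR]: Lower limit switch is out=not, #3 encoder failed=not, A contactor degraded=not → no input occurs → does not occur.
Converter path down [OR]: #2 pitch motor degraded=occurs, #3 pitch battery is inoperative=occurs → at least one input occurs → occurs.
Emergency stop down [AND]: Rotor brake fails=not, Converter path down=occurs → not all inputs occur → does not occur.
Yaw brake fails [AND]: #2 rotor brake faulted=occurs, Primary safety PLC 2 failed=occurs → all inputs occur → occurs.
Pitch system lost [AND]: Outboard brake caliper offline=not, Yaw brake fails=occurs, Aft yaw brake 2 fails=occurs, Primary hydraulic pack 2 failed=occurs → not all inputs occur → does not occur.
Safety chain 2 lost [AND]: Pitch system lost=not, B limit switch 2 trips=occurs, Primary encoder 2 is down=occurs → not all inputs occur → does not occur.
Wind turbine shutdown fails [OR]: Safety chain unavailable=not, Emergency stop down=not, Safety chain 2 lost=not, Main contactor 2 offline=not → no input occurs → does not occur.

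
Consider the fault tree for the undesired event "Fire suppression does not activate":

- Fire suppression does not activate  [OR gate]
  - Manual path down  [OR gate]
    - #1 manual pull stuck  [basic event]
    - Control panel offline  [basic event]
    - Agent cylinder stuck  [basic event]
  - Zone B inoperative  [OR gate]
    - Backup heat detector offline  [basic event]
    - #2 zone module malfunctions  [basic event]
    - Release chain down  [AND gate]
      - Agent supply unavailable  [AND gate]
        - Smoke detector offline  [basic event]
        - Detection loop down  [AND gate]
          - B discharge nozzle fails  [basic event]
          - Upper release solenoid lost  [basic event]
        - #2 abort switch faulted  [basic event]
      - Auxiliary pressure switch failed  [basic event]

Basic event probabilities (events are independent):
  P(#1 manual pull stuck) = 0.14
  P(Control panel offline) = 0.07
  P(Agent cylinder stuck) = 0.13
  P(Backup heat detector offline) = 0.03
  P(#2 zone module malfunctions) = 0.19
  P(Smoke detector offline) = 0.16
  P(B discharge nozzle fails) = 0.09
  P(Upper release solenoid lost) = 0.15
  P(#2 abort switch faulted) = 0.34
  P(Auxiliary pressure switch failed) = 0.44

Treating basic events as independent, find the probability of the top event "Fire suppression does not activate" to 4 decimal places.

P(Manual path down) [OR] = 1 − (1−0.14) × (1−0.07) × (1−0.13) = 0.304174
P(Detection loop down) [AND] = 0.09 × 0.15 = 0.013500
P(Agent supply unavailable) [AND] = 0.16 × 0.013500 × 0.34 = 0.000734
P(Release chain down) [AND] = 0.000734 × 0.44 = 0.000323
P(Zone B inoperative) [OR] = 1 − (1−0.03) × (1−0.19) × (1−0.000323) = 0.214554
P(Fire suppression does not activate) [OR] = 1 − (1−0.304174) × (1−0.214554) = 0.453466
Rounded to 4 decimal places: P(Fire suppression does not activate) ≈ 0.4535.

0.4535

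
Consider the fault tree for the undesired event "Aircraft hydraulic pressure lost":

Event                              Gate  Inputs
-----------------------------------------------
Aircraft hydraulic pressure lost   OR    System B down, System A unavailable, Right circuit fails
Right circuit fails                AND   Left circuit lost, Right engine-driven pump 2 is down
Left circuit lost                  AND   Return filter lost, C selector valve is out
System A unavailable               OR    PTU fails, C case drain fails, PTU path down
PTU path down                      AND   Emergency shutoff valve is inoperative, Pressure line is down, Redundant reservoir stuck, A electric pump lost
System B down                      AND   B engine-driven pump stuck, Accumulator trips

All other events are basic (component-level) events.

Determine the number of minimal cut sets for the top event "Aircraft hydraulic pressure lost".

5

System B down [AND]: one cut set from each child combined → 1 × 1 = 1 cut set(s).
PTU path down [AND]: one cut set from each child combined → 1 × 1 × 1 × 1 = 1 cut set(s).
System A unavailable [OR]: union of children's cut sets → 3 cut set(s).
Left circuit lost [AND]: one cut set from each child combined → 1 × 1 = 1 cut set(s).
Right circuit fails [AND]: one cut set from each child combined → 1 × 1 = 1 cut set(s).
Aircraft hydraulic pressure lost [OR]: union of children's cut sets → 5 cut set(s).
Minimal cut sets: {Accumulator trips, B engine-driven pump stuck}; {PTU fails}; {C case drain fails}; {A electric pump lost, Emergency shutoff valve is inoperative, Pressure line is down, Redundant reservoir stuck}; {C selector valve is out, Return filter lost, Right engine-driven pump 2 is down}.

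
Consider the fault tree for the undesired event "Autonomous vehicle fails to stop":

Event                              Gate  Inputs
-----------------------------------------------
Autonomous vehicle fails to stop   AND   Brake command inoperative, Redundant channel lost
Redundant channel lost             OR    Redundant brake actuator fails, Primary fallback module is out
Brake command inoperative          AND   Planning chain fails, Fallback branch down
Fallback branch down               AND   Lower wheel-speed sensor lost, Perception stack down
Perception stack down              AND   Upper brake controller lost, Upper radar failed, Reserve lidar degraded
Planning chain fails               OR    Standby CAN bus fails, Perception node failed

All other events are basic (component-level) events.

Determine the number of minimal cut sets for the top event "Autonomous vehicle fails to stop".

4

Planning chain fails [OR]: union of children's cut sets → 2 cut set(s).
Perception stack down [AND]: one cut set from each child combined → 1 × 1 × 1 = 1 cut set(s).
Fallback branch down [AND]: one cut set from each child combined → 1 × 1 = 1 cut set(s).
Brake command inoperative [AND]: one cut set from each child combined → 2 × 1 = 2 cut set(s).
Redundant channel lost [OR]: union of children's cut sets → 2 cut set(s).
Autonomous vehicle fails to stop [AND]: one cut set from each child combined → 2 × 2 = 4 cut set(s).
Minimal cut sets: {Lower wheel-speed sensor lost, Redundant brake actuator fails, Reserve lidar degraded, Standby CAN bus fails, Upper brake controller lost, Upper radar failed}; {Lower wheel-speed sensor lost, Primary fallback module is out, Reserve lidar degraded, Standby CAN bus fails, Upper brake controller lost, Upper radar failed}; {Lower wheel-speed sensor lost, Perception node failed, Redundant brake actuator fails, Reserve lidar degraded, Upper brake controller lost, Upper radar failed}; {Lower wheel-speed sensor lost, Perception node failed, Primary fallback module is out, Reserve lidar degraded, Upper brake controller lost, Upper radar failed}.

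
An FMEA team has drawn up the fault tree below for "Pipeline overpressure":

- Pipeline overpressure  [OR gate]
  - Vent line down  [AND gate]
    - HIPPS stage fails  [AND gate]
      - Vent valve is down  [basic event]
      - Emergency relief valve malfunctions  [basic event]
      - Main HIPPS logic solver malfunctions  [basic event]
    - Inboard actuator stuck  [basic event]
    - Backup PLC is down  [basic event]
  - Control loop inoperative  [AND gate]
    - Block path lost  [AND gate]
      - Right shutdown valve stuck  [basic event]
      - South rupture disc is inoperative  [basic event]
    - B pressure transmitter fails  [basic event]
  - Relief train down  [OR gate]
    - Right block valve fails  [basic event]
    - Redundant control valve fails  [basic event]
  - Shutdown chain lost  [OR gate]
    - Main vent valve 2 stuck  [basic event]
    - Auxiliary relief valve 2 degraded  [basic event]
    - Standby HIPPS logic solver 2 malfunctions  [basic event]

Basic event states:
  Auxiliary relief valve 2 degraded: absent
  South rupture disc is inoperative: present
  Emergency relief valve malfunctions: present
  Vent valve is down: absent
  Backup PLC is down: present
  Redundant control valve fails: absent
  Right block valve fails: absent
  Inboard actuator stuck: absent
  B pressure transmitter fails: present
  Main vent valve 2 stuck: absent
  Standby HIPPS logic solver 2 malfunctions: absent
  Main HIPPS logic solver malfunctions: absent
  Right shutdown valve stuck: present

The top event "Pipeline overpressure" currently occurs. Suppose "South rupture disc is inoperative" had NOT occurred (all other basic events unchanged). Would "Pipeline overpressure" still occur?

Counterfactual: set "South rupture disc is inoperative" to not occurred.
HIPPS stage fails [AND]: Vent valve is down=not, Emergency relief valve malfunctions=occurs, Main HIPPS logic solver malfunctions=not → not all inputs occur → does not occur.
Vent line down [AND]: HIPPS stage fails=not, Inboard actuator stuck=not, Backup PLC is down=occurs → not all inputs occur → does not occur.
Block path lost [AND]: Right shutdown valve stuck=occurs, South rupture disc is inoperative=not → not all inputs occur → does not occur.
Control loop inoperative [AND]: Block path lost=not, B pressure transmitter fails=occurs → not all inputs occur → does not occur.
Relief train down [OR]: Right block valve fails=not, Redundant control valve fails=not → no input occurs → does not occur.
Shutdown chain lost [OR]: Main vent valve 2 stuck=not, Auxiliary relief valve 2 degraded=not, Standby HIPPS logic solver 2 malfunctions=not → no input occurs → does not occur.
Pipeline overpressure [OR]: Vent line down=not, Control loop inoperative=not, Relief train down=not, Shutdown chain lost=not → no input occurs → does not occur.

No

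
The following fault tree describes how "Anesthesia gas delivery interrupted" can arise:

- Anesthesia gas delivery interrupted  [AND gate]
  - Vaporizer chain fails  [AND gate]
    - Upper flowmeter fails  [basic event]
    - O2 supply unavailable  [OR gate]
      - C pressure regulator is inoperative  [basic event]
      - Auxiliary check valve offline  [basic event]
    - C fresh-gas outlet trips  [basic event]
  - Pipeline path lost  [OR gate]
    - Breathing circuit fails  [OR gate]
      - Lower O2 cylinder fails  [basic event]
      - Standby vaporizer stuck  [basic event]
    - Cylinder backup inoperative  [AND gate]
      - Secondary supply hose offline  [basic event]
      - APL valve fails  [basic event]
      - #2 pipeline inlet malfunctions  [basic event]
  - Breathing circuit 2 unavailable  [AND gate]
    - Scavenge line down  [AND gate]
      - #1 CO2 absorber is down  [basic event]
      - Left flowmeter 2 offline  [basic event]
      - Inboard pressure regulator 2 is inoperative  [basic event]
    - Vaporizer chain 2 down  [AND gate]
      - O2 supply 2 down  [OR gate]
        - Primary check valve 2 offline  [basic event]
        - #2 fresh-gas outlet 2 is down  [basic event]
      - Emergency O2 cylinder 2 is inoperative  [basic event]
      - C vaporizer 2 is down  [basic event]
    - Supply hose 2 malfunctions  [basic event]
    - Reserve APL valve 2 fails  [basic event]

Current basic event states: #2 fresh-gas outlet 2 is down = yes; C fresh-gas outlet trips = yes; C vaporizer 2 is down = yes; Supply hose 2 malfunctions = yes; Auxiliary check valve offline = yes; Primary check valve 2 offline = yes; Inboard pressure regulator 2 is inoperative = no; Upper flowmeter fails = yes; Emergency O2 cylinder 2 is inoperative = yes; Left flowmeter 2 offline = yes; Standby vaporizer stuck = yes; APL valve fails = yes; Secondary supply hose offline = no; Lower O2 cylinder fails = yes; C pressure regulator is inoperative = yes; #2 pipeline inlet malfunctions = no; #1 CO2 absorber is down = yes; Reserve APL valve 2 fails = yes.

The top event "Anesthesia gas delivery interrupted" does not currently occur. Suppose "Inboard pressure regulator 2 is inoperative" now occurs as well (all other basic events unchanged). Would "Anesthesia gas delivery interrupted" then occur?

Counterfactual: set "Inboard pressure regulator 2 is inoperative" to occurred.
O2 supply unavailable [OR]: C pressure regulator is inoperative=occurs, Auxiliary check valve offline=occurs → at least one input occurs → occurs.
Vaporizer chain fails [AND]: Upper flowmeter fails=occurs, O2 supply unavailable=occurs, C fresh-gas outlet trips=occurs → all inputs occur → occurs.
Breathing circuit fails [OR]: Lower O2 cylinder fails=occurs, Standby vaporizer stuck=occurs → at least one input occurs → occurs.
Cylinder backup inoperative [AND]: Secondary supply hose offline=not, APL valve fails=occurs, #2 pipeline inlet malfunctions=not → not all inputs occur → does not occur.
Pipeline path lost [OR]: Breathing circuit fails=occurs, Cylinder backup inoperative=not → at least one input occurs → occurs.
Scavenge line down [AND]: #1 CO2 absorber is down=occurs, Left flowmeter 2 offline=occurs, Inboard pressure regulator 2 is inoperative=occurs → all inputs occur → occurs.
O2 supply 2 down [OR]: Primary check valve 2 offline=occurs, #2 fresh-gas outlet 2 is down=occurs → at least one input occurs → occurs.
Vaporizer chain 2 down [AND]: O2 supply 2 down=occurs, Emergency O2 cylinder 2 is inoperative=occurs, C vaporizer 2 is down=occurs → all inputs occur → occurs.
Breathing circuit 2 unavailable [AND]: Scavenge line down=occurs, Vaporizer chain 2 down=occurs, Supply hose 2 malfunctions=occurs, Reserve APL valve 2 fails=occurs → all inputs occur → occurs.
Anesthesia gas delivery interrupted [AND]: Vaporizer chain fails=occurs, Pipeline path lost=occurs, Breathing circuit 2 unavailable=occurs → all inputs occur → occurs.

Yes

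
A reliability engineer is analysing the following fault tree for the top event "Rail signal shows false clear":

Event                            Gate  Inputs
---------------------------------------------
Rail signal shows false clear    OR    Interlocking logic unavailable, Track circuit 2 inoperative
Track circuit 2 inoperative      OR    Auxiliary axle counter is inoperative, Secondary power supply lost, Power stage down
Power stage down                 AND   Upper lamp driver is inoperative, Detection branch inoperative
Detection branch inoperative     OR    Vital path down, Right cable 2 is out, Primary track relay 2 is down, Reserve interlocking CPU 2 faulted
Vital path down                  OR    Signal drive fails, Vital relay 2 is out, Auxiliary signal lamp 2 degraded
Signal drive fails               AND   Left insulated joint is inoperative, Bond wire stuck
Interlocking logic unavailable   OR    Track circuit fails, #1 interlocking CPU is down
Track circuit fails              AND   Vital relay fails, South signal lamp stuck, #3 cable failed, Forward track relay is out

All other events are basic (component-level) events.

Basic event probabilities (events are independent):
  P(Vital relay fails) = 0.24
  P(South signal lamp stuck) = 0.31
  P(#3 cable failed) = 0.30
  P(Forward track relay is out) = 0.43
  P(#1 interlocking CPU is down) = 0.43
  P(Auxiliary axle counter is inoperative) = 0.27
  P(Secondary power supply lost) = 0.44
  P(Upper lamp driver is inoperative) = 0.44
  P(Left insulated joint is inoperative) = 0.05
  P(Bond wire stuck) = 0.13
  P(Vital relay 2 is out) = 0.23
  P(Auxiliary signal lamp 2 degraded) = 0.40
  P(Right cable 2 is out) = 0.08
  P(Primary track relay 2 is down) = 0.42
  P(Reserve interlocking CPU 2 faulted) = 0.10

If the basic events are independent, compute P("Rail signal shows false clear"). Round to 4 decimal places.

P(Track circuit fails) [AND] = 0.24 × 0.31 × 0.30 × 0.43 = 0.009598
P(Interlocking logic unavailable) [OR] = 1 − (1−0.009598) × (1−0.43) = 0.435471
P(Signal drive fails) [AND] = 0.05 × 0.13 = 0.006500
P(Vital path down) [OR] = 1 − (1−0.006500) × (1−0.23) × (1−0.40) = 0.541003
P(Detection branch inoperative) [OR] = 1 − (1−0.541003) × (1−0.08) × (1−0.42) × (1−0.10) = 0.779571
P(Power stage down) [AND] = 0.44 × 0.779571 = 0.343011
P(Track circuit 2 inoperative) [OR] = 1 − (1−0.27) × (1−0.44) × (1−0.343011) = 0.731423
P(Rail signal shows false clear) [OR] = 1 − (1−0.435471) × (1−0.731423) = 0.848380
Rounded to 4 decimal places: P(Rail signal shows false clear) ≈ 0.8484.

0.8484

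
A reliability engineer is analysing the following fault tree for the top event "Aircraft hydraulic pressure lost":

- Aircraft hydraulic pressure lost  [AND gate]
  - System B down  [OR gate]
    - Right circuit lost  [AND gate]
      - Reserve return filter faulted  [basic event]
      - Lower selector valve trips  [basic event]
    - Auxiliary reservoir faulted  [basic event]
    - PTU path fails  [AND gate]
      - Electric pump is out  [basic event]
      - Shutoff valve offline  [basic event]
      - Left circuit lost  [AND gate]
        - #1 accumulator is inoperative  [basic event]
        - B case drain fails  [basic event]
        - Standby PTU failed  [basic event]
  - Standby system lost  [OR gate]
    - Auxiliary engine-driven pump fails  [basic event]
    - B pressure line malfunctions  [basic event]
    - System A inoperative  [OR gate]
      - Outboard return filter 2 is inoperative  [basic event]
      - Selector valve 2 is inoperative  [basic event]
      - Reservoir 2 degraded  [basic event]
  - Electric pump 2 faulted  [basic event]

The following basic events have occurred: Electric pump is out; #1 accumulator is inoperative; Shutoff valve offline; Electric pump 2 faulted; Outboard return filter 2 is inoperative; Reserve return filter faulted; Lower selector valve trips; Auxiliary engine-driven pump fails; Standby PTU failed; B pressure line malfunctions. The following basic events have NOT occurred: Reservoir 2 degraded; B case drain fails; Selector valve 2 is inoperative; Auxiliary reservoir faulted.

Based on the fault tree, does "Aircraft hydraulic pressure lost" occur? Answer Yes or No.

Yes

Right circuit lost [AND]: Reserve return filter faulted=occurs, Lower selector valve trips=occurs → all inputs occur → occurs.
Left circuit lost [AND]: #1 accumulator is inoperative=occurs, B case drain fails=not, Standby PTU failed=occurs → not all inputs occur → does not occur.
PTU path fails [AND]: Electric pump is out=occurs, Shutoff valve offline=occurs, Left circuit lost=not → not all inputs occur → does not occur.
System B down [OR]: Right circuit lost=occurs, Auxiliary reservoir faulted=not, PTU path fails=not → at least one input occurs → occurs.
System A inoperative [OR]: Outboard return filter 2 is inoperative=occurs, Selector valve 2 is inoperative=not, Reservoir 2 degraded=not → at least one input occurs → occurs.
Standby system lost [OR]: Auxiliary engine-driven pump fails=occurs, B pressure line malfunctions=occurs, System A inoperative=occurs → at least one input occurs → occurs.
Aircraft hydraulic pressure lost [AND]: System B down=occurs, Standby system lost=occurs, Electric pump 2 faulted=occurs → all inputs occur → occurs.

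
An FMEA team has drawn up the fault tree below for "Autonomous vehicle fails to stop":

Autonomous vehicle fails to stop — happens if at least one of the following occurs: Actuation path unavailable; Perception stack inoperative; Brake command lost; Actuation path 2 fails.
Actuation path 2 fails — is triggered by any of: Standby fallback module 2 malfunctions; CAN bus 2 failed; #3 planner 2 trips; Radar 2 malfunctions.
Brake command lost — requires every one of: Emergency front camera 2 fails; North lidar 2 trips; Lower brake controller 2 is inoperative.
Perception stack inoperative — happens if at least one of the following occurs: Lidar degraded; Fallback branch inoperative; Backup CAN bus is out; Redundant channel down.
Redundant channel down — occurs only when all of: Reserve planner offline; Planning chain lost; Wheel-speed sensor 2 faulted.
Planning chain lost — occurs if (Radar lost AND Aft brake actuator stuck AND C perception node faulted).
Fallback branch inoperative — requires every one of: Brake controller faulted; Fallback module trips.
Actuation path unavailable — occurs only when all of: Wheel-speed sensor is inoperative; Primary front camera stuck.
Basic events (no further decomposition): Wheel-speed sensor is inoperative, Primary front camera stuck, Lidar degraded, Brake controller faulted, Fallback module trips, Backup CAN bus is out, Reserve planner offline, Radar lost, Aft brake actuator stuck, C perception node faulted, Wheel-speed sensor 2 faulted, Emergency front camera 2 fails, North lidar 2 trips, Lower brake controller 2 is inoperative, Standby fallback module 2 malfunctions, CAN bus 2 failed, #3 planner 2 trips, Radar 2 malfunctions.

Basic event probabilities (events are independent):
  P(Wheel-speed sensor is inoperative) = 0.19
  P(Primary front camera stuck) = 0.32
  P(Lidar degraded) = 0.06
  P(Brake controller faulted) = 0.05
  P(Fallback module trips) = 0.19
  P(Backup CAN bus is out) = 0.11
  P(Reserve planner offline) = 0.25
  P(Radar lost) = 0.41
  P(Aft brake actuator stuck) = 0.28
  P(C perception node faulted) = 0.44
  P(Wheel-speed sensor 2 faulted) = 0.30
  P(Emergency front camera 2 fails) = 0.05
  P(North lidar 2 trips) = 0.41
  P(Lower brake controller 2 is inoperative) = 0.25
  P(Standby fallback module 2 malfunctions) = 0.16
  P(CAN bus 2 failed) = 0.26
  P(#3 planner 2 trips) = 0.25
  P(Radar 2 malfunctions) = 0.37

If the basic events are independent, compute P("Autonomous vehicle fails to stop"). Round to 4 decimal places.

0.7735

P(Actuation path unavailable) [AND] = 0.19 × 0.32 = 0.060800
P(Fallback branch inoperative) [AND] = 0.05 × 0.19 = 0.009500
P(Planning chain lost) [AND] = 0.41 × 0.28 × 0.44 = 0.050512
P(Redundant channel down) [AND] = 0.25 × 0.050512 × 0.30 = 0.003788
P(Perception stack inoperative) [OR] = 1 − (1−0.06) × (1−0.009500) × (1−0.11) × (1−0.003788) = 0.174487
P(Brake command lost) [AND] = 0.05 × 0.41 × 0.25 = 0.005125
P(Actuation path 2 fails) [OR] = 1 − (1−0.16) × (1−0.26) × (1−0.25) × (1−0.37) = 0.706294
P(Autonomous vehicle fails to stop) [OR] = 1 − (1−0.060800) × (1−0.174487) × (1−0.005125) × (1−0.706294) = 0.773450
Rounded to 4 decimal places: P(Autonomous vehicle fails to stop) ≈ 0.7735.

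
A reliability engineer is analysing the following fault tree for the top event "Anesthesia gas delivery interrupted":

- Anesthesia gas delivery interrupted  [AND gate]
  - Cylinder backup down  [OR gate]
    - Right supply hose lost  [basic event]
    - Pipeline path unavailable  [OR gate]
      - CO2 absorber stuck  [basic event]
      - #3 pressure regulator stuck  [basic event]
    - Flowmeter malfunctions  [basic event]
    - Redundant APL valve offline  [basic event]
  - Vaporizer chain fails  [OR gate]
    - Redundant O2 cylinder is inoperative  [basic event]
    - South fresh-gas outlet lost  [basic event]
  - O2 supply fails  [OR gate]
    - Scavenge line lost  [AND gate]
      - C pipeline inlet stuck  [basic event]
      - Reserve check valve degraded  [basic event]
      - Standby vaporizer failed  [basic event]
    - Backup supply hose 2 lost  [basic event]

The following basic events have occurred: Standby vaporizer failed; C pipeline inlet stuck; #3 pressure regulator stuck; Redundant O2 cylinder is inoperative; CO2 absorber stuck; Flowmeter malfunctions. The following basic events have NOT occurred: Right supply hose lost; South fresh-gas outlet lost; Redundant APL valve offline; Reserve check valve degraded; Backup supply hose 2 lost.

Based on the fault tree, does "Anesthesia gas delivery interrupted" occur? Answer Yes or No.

No

Pipeline path unavailable [OR]: CO2 absorber stuck=occurs, #3 pressure regulator stuck=occurs → at least one input occurs → occurs.
Cylinder backup down [OR]: Right supply hose lost=not, Pipeline path unavailable=occurs, Flowmeter malfunctions=occurs, Redundant APL valve offline=not → at least one input occurs → occurs.
Vaporizer chain fails [OR]: Redundant O2 cylinder is inoperative=occurs, South fresh-gas outlet lost=not → at least one input occurs → occurs.
Scavenge line lost [AND]: C pipeline inlet stuck=occurs, Reserve check valve degraded=not, Standby vaporizer failed=occurs → not all inputs occur → does not occur.
O2 supply fails [OR]: Scavenge line lost=not, Backup supply hose 2 lost=not → no input occurs → does not occur.
Anesthesia gas delivery interrupted [AND]: Cylinder backup down=occurs, Vaporizer chain fails=occurs, O2 supply fails=not → not all inputs occur → does not occur.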